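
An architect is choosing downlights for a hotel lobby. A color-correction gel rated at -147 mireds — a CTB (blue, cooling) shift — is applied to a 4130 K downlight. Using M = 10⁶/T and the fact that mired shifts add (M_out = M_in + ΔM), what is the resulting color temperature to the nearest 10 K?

M_in = 10⁶/4130 = 242.13 mireds.
M_out = 242.13 + (-147) = 95.13 mireds.
T_out = 10⁶/95.13 = 10511.8 K → 10510 K.

10510 K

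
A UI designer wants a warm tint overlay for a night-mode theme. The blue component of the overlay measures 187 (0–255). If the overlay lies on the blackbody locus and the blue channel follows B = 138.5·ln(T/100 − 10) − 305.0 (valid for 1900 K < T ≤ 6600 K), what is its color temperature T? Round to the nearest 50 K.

4500 K

ln(t − 10) = (187 + 305.0) / 138.5 = 3.5523.
t − 10 = e^3.5523 = 34.895, so t = 44.895.
T = 100·t = 4490 K → 4500 K to the nearest 50 K.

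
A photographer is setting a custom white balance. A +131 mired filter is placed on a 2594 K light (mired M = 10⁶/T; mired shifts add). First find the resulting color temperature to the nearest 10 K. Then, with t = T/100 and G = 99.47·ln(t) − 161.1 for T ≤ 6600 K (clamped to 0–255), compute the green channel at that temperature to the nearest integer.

134

M_in = 10⁶/2594 = 385.51; M_out = 385.51 + (+131) = 516.51.
T_out = 10⁶/516.51 = 1936.1 K → 1940 K; t = 19.4.
G = 99.47·ln 19.4 − 161.1 = 99.47·2.9653 − 161.1 = 133.856.
Rounded: 134.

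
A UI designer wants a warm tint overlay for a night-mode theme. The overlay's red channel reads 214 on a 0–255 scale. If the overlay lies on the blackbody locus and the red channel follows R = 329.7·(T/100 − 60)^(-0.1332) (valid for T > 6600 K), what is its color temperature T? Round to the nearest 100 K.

8600 K

(t − 60)^(-0.1332) = 214/329.7 = 0.64907.
t − 60 = 0.64907^(1/-0.1332) = 0.64907^(-7.508) = 25.657, so t = 85.657.
T = 100·t = 8566 K → 8600 K to the nearest 100 K.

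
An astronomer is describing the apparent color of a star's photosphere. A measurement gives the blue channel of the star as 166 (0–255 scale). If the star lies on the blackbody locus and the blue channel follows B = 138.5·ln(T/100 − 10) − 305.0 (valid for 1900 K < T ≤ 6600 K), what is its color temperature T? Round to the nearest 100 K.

4000 K

ln(t − 10) = (166 + 305.0) / 138.5 = 3.4007.
t − 10 = e^3.4007 = 29.986, so t = 39.986.
T = 100·t = 3999 K → 4000 K to the nearest 100 K.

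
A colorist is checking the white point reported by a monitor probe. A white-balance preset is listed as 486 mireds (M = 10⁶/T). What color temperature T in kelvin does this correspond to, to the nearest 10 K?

T = 10⁶ / 486 = 2057.61 K → 2060 K.

2060 K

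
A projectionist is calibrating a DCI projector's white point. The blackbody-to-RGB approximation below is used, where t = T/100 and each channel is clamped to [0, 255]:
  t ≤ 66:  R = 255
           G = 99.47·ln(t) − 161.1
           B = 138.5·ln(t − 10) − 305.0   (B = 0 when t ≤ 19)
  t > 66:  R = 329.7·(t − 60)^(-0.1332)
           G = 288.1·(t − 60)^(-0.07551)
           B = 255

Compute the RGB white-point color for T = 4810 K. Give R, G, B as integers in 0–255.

t = 4810/100 = 48.1; the t ≤ 66 branch applies.
R = 255 by definition for t ≤ 66.
G = 99.47·ln 48.1 − 161.1 = 99.47·3.8733 − 161.1 = 224.175.
B = 138.5·ln(48.1 − 10) − 305.0 = 138.5·ln 38.1 − 305.0 = 138.5·3.6402 − 305.0 = 199.170.
Rounded: (255, 224, 199).

R=255, G=224, B=199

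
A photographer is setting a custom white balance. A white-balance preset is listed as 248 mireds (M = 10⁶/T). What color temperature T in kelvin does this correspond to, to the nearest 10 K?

T = 10⁶ / 248 = 4032.26 K → 4030 K.

4030 K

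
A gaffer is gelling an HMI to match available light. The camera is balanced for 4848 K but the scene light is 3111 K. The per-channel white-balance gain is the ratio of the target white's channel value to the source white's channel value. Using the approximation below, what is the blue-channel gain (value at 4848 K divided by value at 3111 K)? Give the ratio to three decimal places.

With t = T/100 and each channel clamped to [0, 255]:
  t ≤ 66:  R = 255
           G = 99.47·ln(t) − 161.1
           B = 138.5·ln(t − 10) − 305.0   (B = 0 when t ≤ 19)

1.708

At 3111 K (t = 31.11):
  B = 138.5·ln(31.11 − 10) − 305.0 = 138.5·ln 21.11 − 305.0 = 138.5·3.0497 − 305.0 = 117.390.
At 4848 K (t = 48.48):
  B = 138.5·ln(48.48 − 10) − 305.0 = 138.5·ln 38.48 − 305.0 = 138.5·3.6501 − 305.0 = 200.544.
Gain = 200.544 / 117.390 = 1.7084 → 1.708.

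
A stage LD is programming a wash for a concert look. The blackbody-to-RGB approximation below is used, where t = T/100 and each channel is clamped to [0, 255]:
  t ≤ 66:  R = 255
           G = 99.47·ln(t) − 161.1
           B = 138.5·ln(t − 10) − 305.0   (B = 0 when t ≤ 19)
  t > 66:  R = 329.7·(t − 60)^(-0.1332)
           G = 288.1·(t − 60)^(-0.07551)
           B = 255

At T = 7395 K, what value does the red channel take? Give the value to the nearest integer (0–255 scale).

232

t = 7395/100 = 73.95; the t > 66 branch applies.
R = 329.7·(73.95 − 60)^(-0.1332) = 329.7·13.95^(-0.1332) = 329.7·0.70395 = 232.093.
Rounded: 232.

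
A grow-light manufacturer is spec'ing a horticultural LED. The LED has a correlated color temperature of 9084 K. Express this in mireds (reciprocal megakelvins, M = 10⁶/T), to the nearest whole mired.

M = 10⁶ / 9084 = 110.084 → 110 mireds.

110 mireds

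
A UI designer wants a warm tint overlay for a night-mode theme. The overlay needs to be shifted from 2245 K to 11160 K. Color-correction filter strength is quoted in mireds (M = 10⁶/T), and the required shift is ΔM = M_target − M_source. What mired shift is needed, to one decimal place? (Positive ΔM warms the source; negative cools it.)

-355.8 mireds

M_source = 10⁶/2245 = 445.434; M_target = 10⁶/11160 = 89.606.
ΔM = 89.606 − 445.434 = -355.829 → -355.8 mireds, a cooling shift.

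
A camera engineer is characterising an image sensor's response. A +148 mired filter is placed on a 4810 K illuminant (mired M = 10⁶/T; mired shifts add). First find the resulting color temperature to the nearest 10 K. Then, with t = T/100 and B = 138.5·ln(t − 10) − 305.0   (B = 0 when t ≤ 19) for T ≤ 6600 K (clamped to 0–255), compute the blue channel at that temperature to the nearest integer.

M_in = 10⁶/4810 = 207.90; M_out = 207.90 + (+148) = 355.90.
T_out = 10⁶/355.90 = 2809.8 K → 2810 K; t = 28.1.
B = 138.5·ln(28.1 − 10) − 305.0 = 138.5·ln 18.1 − 305.0 = 138.5·2.8959 − 305.0 = 96.084.
Rounded: 96.

96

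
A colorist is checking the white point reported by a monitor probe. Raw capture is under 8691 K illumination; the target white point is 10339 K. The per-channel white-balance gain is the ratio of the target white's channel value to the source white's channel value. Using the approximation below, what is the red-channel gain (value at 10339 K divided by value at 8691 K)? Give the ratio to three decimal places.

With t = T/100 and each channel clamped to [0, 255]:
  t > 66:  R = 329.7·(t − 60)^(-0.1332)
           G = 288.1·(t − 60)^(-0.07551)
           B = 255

At 8691 K (t = 86.91):
  R = 329.7·(86.91 − 60)^(-0.1332) = 329.7·26.91^(-0.1332) = 329.7·0.64496 = 212.645.
At 10339 K (t = 103.39):
  R = 329.7·(103.39 − 60)^(-0.1332) = 329.7·43.39^(-0.1332) = 329.7·0.60520 = 199.535.
Gain = 199.535 / 212.645 = 0.9383 → 0.938.

0.938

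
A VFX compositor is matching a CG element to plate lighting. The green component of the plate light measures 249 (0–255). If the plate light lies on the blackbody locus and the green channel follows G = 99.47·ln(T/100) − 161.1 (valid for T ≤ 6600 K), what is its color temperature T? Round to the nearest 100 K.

ln t = (249 + 161.1) / 99.47 = 4.1229.
t = e^4.1229 = 61.735.
T = 100·t = 6174 K → 6200 K to the nearest 100 K.

6200 K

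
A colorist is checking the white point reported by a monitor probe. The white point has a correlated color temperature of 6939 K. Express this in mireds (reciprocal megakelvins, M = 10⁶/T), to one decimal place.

M = 10⁶ / 6939 = 144.113 → 144.1 mireds.

144.1 mireds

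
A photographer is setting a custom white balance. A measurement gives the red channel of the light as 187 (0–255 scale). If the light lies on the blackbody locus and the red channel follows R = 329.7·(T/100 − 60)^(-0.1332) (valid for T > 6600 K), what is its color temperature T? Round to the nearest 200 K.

13000 K

(t − 60)^(-0.1332) = 187/329.7 = 0.56718.
t − 60 = 0.56718^(1/-0.1332) = 0.56718^(-7.508) = 70.620, so t = 130.620.
T = 100·t = 13062 K → 13000 K to the nearest 200 K.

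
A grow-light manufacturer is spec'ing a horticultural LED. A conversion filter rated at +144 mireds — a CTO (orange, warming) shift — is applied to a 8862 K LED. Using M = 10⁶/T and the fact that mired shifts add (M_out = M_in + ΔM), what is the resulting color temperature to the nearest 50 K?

M_in = 10⁶/8862 = 112.84 mireds.
M_out = 112.84 + (+144) = 256.84 mireds.
T_out = 10⁶/256.84 = 3893.5 K → 3900 K.

3900 K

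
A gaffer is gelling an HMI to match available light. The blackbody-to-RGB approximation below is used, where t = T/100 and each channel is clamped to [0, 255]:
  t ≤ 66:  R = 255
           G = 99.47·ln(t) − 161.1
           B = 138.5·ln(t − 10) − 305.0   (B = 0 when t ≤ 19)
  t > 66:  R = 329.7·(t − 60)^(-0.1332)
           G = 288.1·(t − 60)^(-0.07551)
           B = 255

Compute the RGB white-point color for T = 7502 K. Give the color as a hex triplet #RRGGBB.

#E6EBFF

t = 7502/100 = 75.02; the t > 66 branch applies.
R = 329.7·(75.02 − 60)^(-0.1332) = 329.7·15.02^(-0.1332) = 329.7·0.69706 = 229.819.
G = 288.1·(75.02 − 60)^(-0.07551) = 288.1·15.02^(-0.07551) = 288.1·0.81499 = 234.797.
B = 255 by definition for t > 66.
Rounded: (230, 235, 255).
In hex: #E6EBFF.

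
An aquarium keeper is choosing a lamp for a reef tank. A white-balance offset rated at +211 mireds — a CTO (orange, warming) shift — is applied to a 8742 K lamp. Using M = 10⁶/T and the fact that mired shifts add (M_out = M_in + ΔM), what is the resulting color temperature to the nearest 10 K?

M_in = 10⁶/8742 = 114.39 mireds.
M_out = 114.39 + (+211) = 325.39 mireds.
T_out = 10⁶/325.39 = 3073.2 K → 3070 K.

3070 K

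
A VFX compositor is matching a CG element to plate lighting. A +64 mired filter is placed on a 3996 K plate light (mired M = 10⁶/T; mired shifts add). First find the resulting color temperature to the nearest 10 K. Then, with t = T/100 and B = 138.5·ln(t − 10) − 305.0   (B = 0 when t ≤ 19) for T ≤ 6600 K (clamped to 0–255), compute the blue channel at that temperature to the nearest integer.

M_in = 10⁶/3996 = 250.25; M_out = 250.25 + (+64) = 314.25.
T_out = 10⁶/314.25 = 3182.2 K → 3180 K; t = 31.8.
B = 138.5·ln(31.8 − 10) − 305.0 = 138.5·ln 21.8 − 305.0 = 138.5·3.0819 − 305.0 = 121.845.
Rounded: 122.

122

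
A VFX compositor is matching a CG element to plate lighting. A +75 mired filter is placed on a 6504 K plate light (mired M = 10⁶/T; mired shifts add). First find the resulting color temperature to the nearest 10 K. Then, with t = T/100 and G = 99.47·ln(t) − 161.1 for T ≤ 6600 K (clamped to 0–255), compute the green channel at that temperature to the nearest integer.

M_in = 10⁶/6504 = 153.75; M_out = 153.75 + (+75) = 228.75.
T_out = 10⁶/228.75 = 4371.6 K → 4370 K; t = 43.7.
G = 99.47·ln 43.7 − 161.1 = 99.47·3.7773 − 161.1 = 214.633.
Rounded: 215.

215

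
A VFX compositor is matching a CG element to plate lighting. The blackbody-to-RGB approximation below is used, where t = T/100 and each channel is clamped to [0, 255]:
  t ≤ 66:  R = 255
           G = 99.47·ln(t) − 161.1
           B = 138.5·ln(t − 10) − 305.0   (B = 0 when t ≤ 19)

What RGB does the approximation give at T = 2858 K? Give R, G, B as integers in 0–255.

R=255, G=172, B=100

t = 2858/100 = 28.58; the t ≤ 66 branch applies.
R = 255 by definition for t ≤ 66.
G = 99.47·ln 28.58 − 161.1 = 99.47·3.3527 − 161.1 = 172.394.
B = 138.5·ln(28.58 − 10) − 305.0 = 138.5·ln 18.58 − 305.0 = 138.5·2.9221 − 305.0 = 99.709.
Rounded: (255, 172, 100).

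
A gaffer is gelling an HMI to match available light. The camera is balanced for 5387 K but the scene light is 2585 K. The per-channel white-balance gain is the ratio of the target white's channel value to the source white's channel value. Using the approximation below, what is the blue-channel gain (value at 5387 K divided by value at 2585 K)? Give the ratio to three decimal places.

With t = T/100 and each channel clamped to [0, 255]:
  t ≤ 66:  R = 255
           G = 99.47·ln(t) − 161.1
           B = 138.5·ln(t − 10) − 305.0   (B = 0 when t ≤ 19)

2.815

At 2585 K (t = 25.85):
  B = 138.5·ln(25.85 − 10) − 305.0 = 138.5·ln 15.85 − 305.0 = 138.5·2.7632 − 305.0 = 77.699.
At 5387 K (t = 53.87):
  B = 138.5·ln(53.87 − 10) − 305.0 = 138.5·ln 43.87 − 305.0 = 138.5·3.7812 − 305.0 = 218.700.
Gain = 218.700 / 77.699 = 2.8147 → 2.815.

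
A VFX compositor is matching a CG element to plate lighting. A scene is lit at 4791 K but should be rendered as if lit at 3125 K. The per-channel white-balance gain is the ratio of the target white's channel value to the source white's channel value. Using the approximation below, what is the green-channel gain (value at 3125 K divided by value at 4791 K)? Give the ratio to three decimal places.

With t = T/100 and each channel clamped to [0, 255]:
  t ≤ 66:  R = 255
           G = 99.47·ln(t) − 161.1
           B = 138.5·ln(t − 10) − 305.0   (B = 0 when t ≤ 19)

0.810

At 4791 K (t = 47.91):
  G = 99.47·ln 47.91 − 161.1 = 99.47·3.8693 − 161.1 = 223.782.
At 3125 K (t = 31.25):
  G = 99.47·ln 31.25 − 161.1 = 99.47·3.4420 − 161.1 = 181.278.
Gain = 181.278 / 223.782 = 0.8101 → 0.810.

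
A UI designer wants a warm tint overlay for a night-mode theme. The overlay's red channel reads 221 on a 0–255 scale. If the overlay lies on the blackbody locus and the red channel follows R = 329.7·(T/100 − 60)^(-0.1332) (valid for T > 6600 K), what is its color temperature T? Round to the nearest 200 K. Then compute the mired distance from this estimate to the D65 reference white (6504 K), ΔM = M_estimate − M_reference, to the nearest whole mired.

-29 mireds

(t − 60)^(-0.1332) = 221/329.7 = 0.67031.
t − 60 = 0.67031^(1/-0.1332) = 0.67031^(-7.508) = 20.149, so t = 80.149.
T = 100·t = 8015 K → 8000 K to the nearest 200 K.
M_estimate = 10⁶/8000 = 125.00; M_reference = 10⁶/6504 = 153.75.
ΔM = 125.00 − 153.75 = -28.75 → -29 mireds.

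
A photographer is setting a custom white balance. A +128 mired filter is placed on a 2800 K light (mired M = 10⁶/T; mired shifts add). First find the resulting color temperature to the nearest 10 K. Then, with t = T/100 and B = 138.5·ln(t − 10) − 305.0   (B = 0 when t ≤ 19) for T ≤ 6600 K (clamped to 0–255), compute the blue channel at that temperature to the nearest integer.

M_in = 10⁶/2800 = 357.14; M_out = 357.14 + (+128) = 485.14.
T_out = 10⁶/485.14 = 2061.2 K → 2060 K; t = 20.6.
B = 138.5·ln(20.6 − 10) − 305.0 = 138.5·ln 10.6 − 305.0 = 138.5·2.3609 − 305.0 = 21.978.
Rounded: 22.

22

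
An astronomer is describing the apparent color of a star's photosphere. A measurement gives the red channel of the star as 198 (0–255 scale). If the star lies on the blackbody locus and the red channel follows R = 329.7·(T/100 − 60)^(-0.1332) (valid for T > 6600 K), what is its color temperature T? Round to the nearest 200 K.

(t − 60)^(-0.1332) = 198/329.7 = 0.60055.
t − 60 = 0.60055^(1/-0.1332) = 0.60055^(-7.508) = 45.980, so t = 105.980.
T = 100·t = 10598 K → 10600 K to the nearest 200 K.

10600 K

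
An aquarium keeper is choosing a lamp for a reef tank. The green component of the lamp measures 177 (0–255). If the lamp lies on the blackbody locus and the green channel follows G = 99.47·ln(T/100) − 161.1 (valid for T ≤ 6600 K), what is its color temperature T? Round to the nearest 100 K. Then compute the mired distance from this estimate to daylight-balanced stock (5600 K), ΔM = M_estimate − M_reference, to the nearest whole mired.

+155 mireds

ln t = (177 + 161.1) / 99.47 = 3.3990.
t = e^3.3990 = 29.935.
T = 100·t = 2993 K → 3000 K to the nearest 100 K.
M_estimate = 10⁶/3000 = 333.33; M_reference = 10⁶/5600 = 178.57.
ΔM = 333.33 − 178.57 = 154.76 → +155 mireds.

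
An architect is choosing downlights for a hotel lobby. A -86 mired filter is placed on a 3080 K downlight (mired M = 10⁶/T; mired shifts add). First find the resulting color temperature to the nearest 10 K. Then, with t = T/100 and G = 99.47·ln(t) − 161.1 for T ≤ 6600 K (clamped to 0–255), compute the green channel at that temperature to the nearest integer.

M_in = 10⁶/3080 = 324.68; M_out = 324.68 + (-86) = 238.68.
T_out = 10⁶/238.68 = 4189.8 K → 4190 K; t = 41.9.
G = 99.47·ln 41.9 − 161.1 = 99.47·3.7353 − 161.1 = 210.449.
Rounded: 210.

210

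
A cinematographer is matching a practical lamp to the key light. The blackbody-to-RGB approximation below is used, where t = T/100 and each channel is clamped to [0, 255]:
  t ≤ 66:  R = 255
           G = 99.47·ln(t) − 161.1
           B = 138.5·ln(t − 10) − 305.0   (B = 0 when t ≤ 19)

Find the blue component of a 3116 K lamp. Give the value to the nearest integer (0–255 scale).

118

t = 3116/100 = 31.16; the t ≤ 66 branch applies.
B = 138.5·ln(31.16 − 10) − 305.0 = 138.5·ln 21.16 − 305.0 = 138.5·3.0521 − 305.0 = 117.718.
Rounded: 118.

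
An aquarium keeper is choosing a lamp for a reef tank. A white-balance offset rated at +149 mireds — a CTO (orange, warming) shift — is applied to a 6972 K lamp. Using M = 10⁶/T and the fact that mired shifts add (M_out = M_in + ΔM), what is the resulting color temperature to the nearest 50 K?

M_in = 10⁶/6972 = 143.43 mireds.
M_out = 143.43 + (+149) = 292.43 mireds.
T_out = 10⁶/292.43 = 3419.6 K → 3400 K.

3400 K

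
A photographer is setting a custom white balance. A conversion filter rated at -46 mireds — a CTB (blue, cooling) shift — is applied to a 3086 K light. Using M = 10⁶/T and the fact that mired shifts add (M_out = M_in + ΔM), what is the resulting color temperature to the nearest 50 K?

3600 K

M_in = 10⁶/3086 = 324.04 mireds.
M_out = 324.04 + (-46) = 278.04 mireds.
T_out = 10⁶/278.04 = 3596.6 K → 3600 K.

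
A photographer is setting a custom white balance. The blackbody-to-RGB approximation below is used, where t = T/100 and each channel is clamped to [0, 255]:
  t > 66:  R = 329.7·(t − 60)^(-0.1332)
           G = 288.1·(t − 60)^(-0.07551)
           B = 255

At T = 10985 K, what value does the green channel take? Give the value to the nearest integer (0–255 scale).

214

t = 10985/100 = 109.85; the t > 66 branch applies.
G = 288.1·(109.85 − 60)^(-0.07551) = 288.1·49.85^(-0.07551) = 288.1·0.74441 = 214.463.
Rounded: 214.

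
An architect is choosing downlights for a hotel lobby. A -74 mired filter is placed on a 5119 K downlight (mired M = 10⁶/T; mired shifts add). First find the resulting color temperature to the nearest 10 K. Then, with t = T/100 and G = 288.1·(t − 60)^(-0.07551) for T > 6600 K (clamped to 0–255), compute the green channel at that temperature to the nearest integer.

M_in = 10⁶/5119 = 195.35; M_out = 195.35 + (-74) = 121.35.
T_out = 10⁶/121.35 = 8240.6 K → 8240 K; t = 82.4.
G = 288.1·(82.4 − 60)^(-0.07551) = 288.1·22.4^(-0.07551) = 288.1·0.79076 = 227.817.
Rounded: 228.

228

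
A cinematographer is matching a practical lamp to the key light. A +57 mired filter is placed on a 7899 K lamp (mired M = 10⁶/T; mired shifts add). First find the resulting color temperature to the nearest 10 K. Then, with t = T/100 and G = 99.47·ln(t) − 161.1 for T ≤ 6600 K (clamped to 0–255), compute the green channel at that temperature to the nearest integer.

237

M_in = 10⁶/7899 = 126.60; M_out = 126.60 + (+57) = 183.60.
T_out = 10⁶/183.60 = 5446.7 K → 5450 K; t = 54.5.
G = 99.47·ln 54.5 − 161.1 = 99.47·3.9982 − 161.1 = 236.601.
Rounded: 237.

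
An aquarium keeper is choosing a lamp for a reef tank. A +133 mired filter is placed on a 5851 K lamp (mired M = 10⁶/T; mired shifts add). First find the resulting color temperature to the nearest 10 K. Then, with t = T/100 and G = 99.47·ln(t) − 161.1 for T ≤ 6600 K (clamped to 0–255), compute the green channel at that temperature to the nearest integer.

M_in = 10⁶/5851 = 170.91; M_out = 170.91 + (+133) = 303.91.
T_out = 10⁶/303.91 = 3290.4 K → 3290 K; t = 32.9.
G = 99.47·ln 32.9 − 161.1 = 99.47·3.4935 − 161.1 = 186.396.
Rounded: 186.

186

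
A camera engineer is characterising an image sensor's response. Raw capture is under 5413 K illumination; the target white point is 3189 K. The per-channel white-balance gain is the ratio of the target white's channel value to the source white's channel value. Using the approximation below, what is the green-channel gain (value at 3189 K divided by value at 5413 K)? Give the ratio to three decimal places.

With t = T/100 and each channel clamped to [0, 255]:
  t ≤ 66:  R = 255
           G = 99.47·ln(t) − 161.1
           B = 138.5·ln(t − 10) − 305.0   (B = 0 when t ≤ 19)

0.777

At 5413 K (t = 54.13):
  G = 99.47·ln 54.13 − 161.1 = 99.47·3.9914 − 161.1 = 235.923.
At 3189 K (t = 31.89):
  G = 99.47·ln 31.89 − 161.1 = 99.47·3.4623 − 161.1 = 183.294.
Gain = 183.294 / 235.923 = 0.7769 → 0.777.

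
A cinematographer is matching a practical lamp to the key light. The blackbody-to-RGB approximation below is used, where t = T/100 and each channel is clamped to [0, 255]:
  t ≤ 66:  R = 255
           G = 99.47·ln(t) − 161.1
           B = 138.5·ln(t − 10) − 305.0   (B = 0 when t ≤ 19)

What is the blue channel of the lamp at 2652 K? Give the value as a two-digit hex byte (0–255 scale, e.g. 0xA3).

0x53

t = 2652/100 = 26.52; the t ≤ 66 branch applies.
B = 138.5·ln(26.52 − 10) − 305.0 = 138.5·ln 16.52 − 305.0 = 138.5·2.8046 − 305.0 = 83.433.
Rounded: 83; in hex, 0x53.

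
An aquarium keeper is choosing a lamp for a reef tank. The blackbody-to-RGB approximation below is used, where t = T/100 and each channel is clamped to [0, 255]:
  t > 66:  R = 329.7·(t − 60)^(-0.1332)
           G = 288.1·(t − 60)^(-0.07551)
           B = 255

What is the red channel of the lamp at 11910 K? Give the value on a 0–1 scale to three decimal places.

0.751

t = 11910/100 = 119.1; the t > 66 branch applies.
R = 329.7·(119.1 − 60)^(-0.1332) = 329.7·59.1^(-0.1332) = 329.7·0.58080 = 191.489.
On a 0–1 scale: 191.489/255 = 0.7509 → 0.751.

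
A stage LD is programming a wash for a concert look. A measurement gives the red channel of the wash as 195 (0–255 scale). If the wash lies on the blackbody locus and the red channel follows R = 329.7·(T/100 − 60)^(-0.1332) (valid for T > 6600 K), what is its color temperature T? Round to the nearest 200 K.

(t − 60)^(-0.1332) = 195/329.7 = 0.59145.
t − 60 = 0.59145^(1/-0.1332) = 0.59145^(-7.508) = 51.564, so t = 111.564.
T = 100·t = 11156 K → 11200 K to the nearest 200 K.

11200 K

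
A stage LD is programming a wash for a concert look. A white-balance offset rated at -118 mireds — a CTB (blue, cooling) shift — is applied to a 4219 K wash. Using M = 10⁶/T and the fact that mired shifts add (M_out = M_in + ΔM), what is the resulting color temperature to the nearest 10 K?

M_in = 10⁶/4219 = 237.02 mireds.
M_out = 237.02 + (-118) = 119.02 mireds.
T_out = 10⁶/119.02 = 8401.7 K → 8400 K.

8400 K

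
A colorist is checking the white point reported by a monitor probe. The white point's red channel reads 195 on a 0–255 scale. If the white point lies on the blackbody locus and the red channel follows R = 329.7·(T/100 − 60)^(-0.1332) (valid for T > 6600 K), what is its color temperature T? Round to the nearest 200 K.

(t − 60)^(-0.1332) = 195/329.7 = 0.59145.
t − 60 = 0.59145^(1/-0.1332) = 0.59145^(-7.508) = 51.564, so t = 111.564.
T = 100·t = 11156 K → 11200 K to the nearest 200 K.

11200 K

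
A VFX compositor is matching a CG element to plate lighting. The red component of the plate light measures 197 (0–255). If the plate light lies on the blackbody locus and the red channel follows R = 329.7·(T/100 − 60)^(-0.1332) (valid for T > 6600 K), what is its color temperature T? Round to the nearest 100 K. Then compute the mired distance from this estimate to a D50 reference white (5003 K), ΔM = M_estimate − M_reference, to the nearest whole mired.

(t − 60)^(-0.1332) = 197/329.7 = 0.59751.
t − 60 = 0.59751^(1/-0.1332) = 0.59751^(-7.508) = 47.761, so t = 107.761.
T = 100·t = 10776 K → 10800 K to the nearest 100 K.
M_estimate = 10⁶/10800 = 92.59; M_reference = 10⁶/5003 = 199.88.
ΔM = 92.59 − 199.88 = -107.29 → -107 mireds.

-107 mireds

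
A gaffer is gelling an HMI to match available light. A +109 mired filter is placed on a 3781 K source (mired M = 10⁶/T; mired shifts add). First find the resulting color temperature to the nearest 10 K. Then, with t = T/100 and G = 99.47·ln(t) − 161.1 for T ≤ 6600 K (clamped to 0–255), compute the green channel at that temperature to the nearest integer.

166

M_in = 10⁶/3781 = 264.48; M_out = 264.48 + (+109) = 373.48.
T_out = 10⁶/373.48 = 2677.5 K → 2680 K; t = 26.8.
G = 99.47·ln 26.8 − 161.1 = 99.47·3.2884 − 161.1 = 165.997.
Rounded: 166.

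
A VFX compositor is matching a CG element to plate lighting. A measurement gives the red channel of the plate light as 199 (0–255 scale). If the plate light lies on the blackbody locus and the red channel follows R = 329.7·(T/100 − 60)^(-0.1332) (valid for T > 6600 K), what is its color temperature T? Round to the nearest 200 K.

10400 K

(t − 60)^(-0.1332) = 199/329.7 = 0.60358.
t − 60 = 0.60358^(1/-0.1332) = 0.60358^(-7.508) = 44.273, so t = 104.273.
T = 100·t = 10427 K → 10400 K to the nearest 200 K.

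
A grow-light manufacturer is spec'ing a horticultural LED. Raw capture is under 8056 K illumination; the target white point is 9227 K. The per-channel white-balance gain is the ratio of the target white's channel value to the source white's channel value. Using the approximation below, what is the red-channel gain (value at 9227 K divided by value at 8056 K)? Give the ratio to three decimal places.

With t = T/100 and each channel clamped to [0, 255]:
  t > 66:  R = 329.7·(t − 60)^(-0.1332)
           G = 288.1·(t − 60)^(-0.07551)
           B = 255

At 8056 K (t = 80.56):
  R = 329.7·(80.56 − 60)^(-0.1332) = 329.7·20.56^(-0.1332) = 329.7·0.66851 = 220.406.
At 9227 K (t = 92.27):
  R = 329.7·(92.27 − 60)^(-0.1332) = 329.7·32.27^(-0.1332) = 329.7·0.62955 = 207.562.
Gain = 207.562 / 220.406 = 0.9417 → 0.942.

0.942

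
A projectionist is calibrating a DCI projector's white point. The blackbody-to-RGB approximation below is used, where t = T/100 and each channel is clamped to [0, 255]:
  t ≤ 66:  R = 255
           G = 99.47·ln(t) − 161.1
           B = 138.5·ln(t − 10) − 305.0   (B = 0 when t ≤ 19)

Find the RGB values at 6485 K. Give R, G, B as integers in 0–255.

t = 6485/100 = 64.85; the t ≤ 66 branch applies.
R = 255 by definition for t ≤ 66.
G = 99.47·ln 64.85 − 161.1 = 99.47·4.1721 − 161.1 = 253.896.
B = 138.5·ln(64.85 − 10) − 305.0 = 138.5·ln 54.85 − 305.0 = 138.5·4.0046 − 305.0 = 249.637.
Rounded: (255, 254, 250).

R=255, G=254, B=250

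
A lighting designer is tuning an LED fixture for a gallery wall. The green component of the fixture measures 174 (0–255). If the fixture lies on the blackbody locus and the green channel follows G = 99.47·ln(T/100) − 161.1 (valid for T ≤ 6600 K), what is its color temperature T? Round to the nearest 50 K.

ln t = (174 + 161.1) / 99.47 = 3.3689.
t = e^3.3689 = 29.045.
T = 100·t = 2905 K → 2900 K to the nearest 50 K.

2900 K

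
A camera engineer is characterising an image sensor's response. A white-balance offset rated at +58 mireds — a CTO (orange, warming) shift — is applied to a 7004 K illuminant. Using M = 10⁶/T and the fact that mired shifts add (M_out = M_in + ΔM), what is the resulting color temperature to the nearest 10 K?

M_in = 10⁶/7004 = 142.78 mireds.
M_out = 142.78 + (+58) = 200.78 mireds.
T_out = 10⁶/200.78 = 4980.7 K → 4980 K.

4980 K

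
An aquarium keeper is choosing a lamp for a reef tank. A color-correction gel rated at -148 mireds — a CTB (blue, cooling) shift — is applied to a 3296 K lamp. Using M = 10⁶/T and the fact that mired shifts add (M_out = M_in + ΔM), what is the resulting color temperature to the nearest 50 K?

6450 K

M_in = 10⁶/3296 = 303.40 mireds.
M_out = 303.40 + (-148) = 155.40 mireds.
T_out = 10⁶/155.40 = 6435.1 K → 6450 K.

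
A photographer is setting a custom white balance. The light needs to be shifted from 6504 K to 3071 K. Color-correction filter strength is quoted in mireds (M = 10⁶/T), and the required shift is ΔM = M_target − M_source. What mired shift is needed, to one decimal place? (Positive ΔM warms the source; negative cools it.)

M_source = 10⁶/6504 = 153.752; M_target = 10⁶/3071 = 325.627.
ΔM = 325.627 − 153.752 = 171.875 → +171.9 mireds, a warming shift.

+171.9 mireds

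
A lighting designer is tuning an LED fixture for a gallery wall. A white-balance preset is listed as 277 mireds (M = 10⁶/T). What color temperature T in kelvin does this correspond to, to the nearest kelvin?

T = 10⁶ / 277 = 3610.11 K → 3610 K.

3610 K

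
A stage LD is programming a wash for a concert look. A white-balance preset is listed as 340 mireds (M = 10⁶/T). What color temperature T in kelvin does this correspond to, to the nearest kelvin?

T = 10⁶ / 340 = 2941.18 K → 2941 K.

2941 K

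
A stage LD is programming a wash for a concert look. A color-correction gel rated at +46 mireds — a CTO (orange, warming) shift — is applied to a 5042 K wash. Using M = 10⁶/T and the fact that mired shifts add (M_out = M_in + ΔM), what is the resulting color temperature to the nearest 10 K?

4090 K

M_in = 10⁶/5042 = 198.33 mireds.
M_out = 198.33 + (+46) = 244.33 mireds.
T_out = 10⁶/244.33 = 4092.8 K → 4090 K.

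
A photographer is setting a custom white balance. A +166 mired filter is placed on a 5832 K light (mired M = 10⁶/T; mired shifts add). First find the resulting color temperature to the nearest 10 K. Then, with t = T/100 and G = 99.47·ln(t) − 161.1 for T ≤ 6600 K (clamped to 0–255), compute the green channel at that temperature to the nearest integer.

176

M_in = 10⁶/5832 = 171.47; M_out = 171.47 + (+166) = 337.47.
T_out = 10⁶/337.47 = 2963.2 K → 2960 K; t = 29.6.
G = 99.47·ln 29.6 − 161.1 = 99.47·3.3878 − 161.1 = 175.882.
Rounded: 176.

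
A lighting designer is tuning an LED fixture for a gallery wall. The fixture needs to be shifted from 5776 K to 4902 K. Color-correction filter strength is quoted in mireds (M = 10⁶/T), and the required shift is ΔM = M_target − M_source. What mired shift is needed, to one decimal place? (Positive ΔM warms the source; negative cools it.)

+30.9 mireds

M_source = 10⁶/5776 = 173.130; M_target = 10⁶/4902 = 203.998.
ΔM = 203.998 − 173.130 = 30.868 → +30.9 mireds, a warming shift.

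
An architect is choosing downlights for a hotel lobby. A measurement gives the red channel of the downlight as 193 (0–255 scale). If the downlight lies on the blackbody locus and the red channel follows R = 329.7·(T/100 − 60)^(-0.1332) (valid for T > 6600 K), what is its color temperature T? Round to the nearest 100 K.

(t − 60)^(-0.1332) = 193/329.7 = 0.58538.
t − 60 = 0.58538^(1/-0.1332) = 0.58538^(-7.508) = 55.713, so t = 115.713.
T = 100·t = 11571 K → 11600 K to the nearest 100 K.

11600 K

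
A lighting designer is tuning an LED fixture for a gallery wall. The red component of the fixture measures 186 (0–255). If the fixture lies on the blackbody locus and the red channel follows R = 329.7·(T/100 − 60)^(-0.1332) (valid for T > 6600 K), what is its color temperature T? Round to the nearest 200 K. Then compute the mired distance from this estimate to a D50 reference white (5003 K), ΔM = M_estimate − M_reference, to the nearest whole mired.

-125 mireds

(t − 60)^(-0.1332) = 186/329.7 = 0.56415.
t − 60 = 0.56415^(1/-0.1332) = 0.56415^(-7.508) = 73.521, so t = 133.521.
T = 100·t = 13352 K → 13400 K to the nearest 200 K.
M_estimate = 10⁶/13400 = 74.63; M_reference = 10⁶/5003 = 199.88.
ΔM = 74.63 − 199.88 = -125.25 → -125 mireds.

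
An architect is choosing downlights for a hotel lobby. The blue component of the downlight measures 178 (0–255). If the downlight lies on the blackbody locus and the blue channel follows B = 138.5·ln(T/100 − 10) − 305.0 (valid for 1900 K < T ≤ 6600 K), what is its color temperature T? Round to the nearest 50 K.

ln(t − 10) = (178 + 305.0) / 138.5 = 3.4874.
t − 10 = e^3.4874 = 32.700, so t = 42.700.
T = 100·t = 4270 K → 4250 K to the nearest 50 K.

4250 K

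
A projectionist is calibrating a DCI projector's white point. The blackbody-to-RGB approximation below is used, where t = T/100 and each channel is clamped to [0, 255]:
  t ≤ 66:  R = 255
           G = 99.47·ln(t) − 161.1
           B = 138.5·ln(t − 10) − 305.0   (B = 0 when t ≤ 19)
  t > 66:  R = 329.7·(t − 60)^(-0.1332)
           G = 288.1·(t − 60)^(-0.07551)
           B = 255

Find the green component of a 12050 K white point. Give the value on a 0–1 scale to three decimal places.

t = 12050/100 = 120.5; the t > 66 branch applies.
G = 288.1·(120.5 − 60)^(-0.07551) = 288.1·60.5^(-0.07551) = 288.1·0.73360 = 211.350.
On a 0–1 scale: 211.350/255 = 0.8288 → 0.829.

0.829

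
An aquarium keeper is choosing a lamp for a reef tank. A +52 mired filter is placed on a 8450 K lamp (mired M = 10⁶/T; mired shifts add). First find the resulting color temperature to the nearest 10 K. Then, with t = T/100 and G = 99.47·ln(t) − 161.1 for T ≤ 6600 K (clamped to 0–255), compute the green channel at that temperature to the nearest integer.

244

M_in = 10⁶/8450 = 118.34; M_out = 118.34 + (+52) = 170.34.
T_out = 10⁶/170.34 = 5870.5 K → 5870 K; t = 58.7.
G = 99.47·ln 58.7 − 161.1 = 99.47·4.0724 − 161.1 = 243.986.
Rounded: 244.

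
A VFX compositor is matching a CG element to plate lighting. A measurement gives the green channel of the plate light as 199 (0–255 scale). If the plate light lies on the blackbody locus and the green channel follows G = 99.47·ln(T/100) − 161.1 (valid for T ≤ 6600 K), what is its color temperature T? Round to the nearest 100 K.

ln t = (199 + 161.1) / 99.47 = 3.6202.
t = e^3.6202 = 37.345.
T = 100·t = 3734 K → 3700 K to the nearest 100 K.

3700 K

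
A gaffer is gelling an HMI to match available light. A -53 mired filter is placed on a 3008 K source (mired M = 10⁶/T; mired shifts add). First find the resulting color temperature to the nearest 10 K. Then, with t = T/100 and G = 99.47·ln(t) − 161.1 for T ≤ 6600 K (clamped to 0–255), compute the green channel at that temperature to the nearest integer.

M_in = 10⁶/3008 = 332.45; M_out = 332.45 + (-53) = 279.45.
T_out = 10⁶/279.45 = 3578.5 K → 3580 K; t = 35.8.
G = 99.47·ln 35.8 − 161.1 = 99.47·3.5779 − 161.1 = 194.798.
Rounded: 195.

195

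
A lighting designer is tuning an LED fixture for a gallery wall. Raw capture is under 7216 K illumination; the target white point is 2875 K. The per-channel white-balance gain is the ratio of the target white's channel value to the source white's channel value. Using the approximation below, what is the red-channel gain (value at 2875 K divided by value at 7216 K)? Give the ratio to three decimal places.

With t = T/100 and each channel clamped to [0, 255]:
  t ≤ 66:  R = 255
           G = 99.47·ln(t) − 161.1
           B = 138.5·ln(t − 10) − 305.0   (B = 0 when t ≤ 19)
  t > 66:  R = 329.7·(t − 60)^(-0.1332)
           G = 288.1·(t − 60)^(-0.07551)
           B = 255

At 7216 K (t = 72.16):
  R = 329.7·(72.16 − 60)^(-0.1332) = 329.7·12.16^(-0.1332) = 329.7·0.71695 = 236.377.
At 2875 K (t = 28.75):
  R = 255 by definition for t ≤ 66.
Gain = 255.000 / 236.377 = 1.0788 → 1.079.

1.079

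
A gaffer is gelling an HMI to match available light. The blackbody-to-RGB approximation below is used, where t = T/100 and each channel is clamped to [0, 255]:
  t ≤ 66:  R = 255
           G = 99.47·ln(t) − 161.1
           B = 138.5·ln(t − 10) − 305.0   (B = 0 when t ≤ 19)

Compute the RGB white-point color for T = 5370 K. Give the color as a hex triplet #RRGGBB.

t = 5370/100 = 53.7; the t ≤ 66 branch applies.
R = 255 by definition for t ≤ 66.
G = 99.47·ln 53.7 − 161.1 = 99.47·3.9834 − 161.1 = 235.130.
B = 138.5·ln(53.7 − 10) − 305.0 = 138.5·ln 43.7 − 305.0 = 138.5·3.7773 − 305.0 = 218.163.
Rounded: (255, 235, 218).
In hex: #FFEBDA.

#FFEBDA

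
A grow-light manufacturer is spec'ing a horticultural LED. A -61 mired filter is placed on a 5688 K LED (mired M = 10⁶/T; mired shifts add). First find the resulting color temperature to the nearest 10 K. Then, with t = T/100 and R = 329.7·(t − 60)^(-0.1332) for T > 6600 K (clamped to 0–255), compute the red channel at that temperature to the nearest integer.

M_in = 10⁶/5688 = 175.81; M_out = 175.81 + (-61) = 114.81.
T_out = 10⁶/114.81 = 8710.1 K → 8710 K; t = 87.1.
R = 329.7·(87.1 − 60)^(-0.1332) = 329.7·27.1^(-0.1332) = 329.7·0.64436 = 212.445.
Rounded: 212.

212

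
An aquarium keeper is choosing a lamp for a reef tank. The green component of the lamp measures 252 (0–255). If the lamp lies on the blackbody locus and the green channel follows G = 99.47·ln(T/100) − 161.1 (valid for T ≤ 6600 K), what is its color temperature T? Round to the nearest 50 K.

ln t = (252 + 161.1) / 99.47 = 4.1530.
t = e^4.1530 = 63.625.
T = 100·t = 6363 K → 6350 K to the nearest 50 K.

6350 K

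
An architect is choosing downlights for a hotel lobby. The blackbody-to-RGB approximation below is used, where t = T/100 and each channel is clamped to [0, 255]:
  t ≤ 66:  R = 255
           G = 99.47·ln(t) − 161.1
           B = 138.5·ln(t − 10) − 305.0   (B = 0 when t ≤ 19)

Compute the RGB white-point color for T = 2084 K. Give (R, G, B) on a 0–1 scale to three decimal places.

t = 2084/100 = 20.84; the t ≤ 66 branch applies.
R = 255 by definition for t ≤ 66.
G = 99.47·ln 20.84 − 161.1 = 99.47·3.0369 − 161.1 = 140.978.
B = 138.5·ln(20.84 − 10) − 305.0 = 138.5·ln 10.84 − 305.0 = 138.5·2.3832 − 305.0 = 25.079.
Dividing each by 255: (1.0000, 0.5529, 0.0983) → (1.000, 0.553, 0.098).

(1.000, 0.553, 0.098)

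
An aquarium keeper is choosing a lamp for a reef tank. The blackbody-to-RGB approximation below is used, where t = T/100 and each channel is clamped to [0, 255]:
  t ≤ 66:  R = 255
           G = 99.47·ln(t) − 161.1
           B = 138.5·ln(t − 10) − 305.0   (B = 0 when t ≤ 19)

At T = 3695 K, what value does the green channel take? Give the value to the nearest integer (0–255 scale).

198

t = 3695/100 = 36.95; the t ≤ 66 branch applies.
G = 99.47·ln 36.95 − 161.1 = 99.47·3.6096 − 161.1 = 197.943.
Rounded: 198.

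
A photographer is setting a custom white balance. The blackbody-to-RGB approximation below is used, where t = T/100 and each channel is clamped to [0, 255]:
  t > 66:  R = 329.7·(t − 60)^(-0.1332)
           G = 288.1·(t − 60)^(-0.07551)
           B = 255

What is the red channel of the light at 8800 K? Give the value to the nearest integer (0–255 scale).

t = 8800/100 = 88; the t > 66 branch applies.
R = 329.7·(88 − 60)^(-0.1332) = 329.7·28^(-0.1332) = 329.7·0.64156 = 211.523.
Rounded: 212.

212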